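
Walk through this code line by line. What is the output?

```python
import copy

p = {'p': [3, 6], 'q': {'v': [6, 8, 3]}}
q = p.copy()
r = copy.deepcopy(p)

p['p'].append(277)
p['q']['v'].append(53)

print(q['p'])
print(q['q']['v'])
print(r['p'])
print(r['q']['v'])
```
[3, 6, 277]
[6, 8, 3, 53]
[3, 6]
[6, 8, 3]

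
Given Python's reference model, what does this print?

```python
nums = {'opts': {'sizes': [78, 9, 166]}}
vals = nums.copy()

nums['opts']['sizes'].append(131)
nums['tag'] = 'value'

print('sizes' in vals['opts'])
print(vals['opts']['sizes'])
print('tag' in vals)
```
True
[78, 9, 166, 131]
False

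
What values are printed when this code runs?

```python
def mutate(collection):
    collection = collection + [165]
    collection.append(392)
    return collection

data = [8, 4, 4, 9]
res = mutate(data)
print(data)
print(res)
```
[8, 4, 4, 9]
[8, 4, 4, 9, 165, 392]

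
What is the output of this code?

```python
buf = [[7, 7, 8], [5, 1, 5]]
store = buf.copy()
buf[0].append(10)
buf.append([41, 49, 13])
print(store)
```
[[7, 7, 8, 10], [5, 1, 5]]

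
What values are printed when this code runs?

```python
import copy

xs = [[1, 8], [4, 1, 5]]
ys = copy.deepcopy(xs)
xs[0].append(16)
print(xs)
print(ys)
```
[[1, 8, 16], [4, 1, 5]]
[[1, 8], [4, 1, 5]]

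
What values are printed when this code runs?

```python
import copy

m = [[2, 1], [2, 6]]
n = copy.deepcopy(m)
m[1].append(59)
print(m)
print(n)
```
[[2, 1], [2, 6, 59]]
[[2, 1], [2, 6]]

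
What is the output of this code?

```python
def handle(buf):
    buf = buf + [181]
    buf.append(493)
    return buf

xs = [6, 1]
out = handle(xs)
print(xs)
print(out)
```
[6, 1]
[6, 1, 181, 493]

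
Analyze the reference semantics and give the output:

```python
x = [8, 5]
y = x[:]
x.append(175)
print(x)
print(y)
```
[8, 5, 175]
[8, 5]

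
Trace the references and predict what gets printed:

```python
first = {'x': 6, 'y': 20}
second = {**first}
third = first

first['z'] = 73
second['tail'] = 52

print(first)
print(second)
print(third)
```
{'x': 6, 'y': 20, 'z': 73}
{'x': 6, 'y': 20, 'tail': 52}
{'x': 6, 'y': 20, 'z': 73}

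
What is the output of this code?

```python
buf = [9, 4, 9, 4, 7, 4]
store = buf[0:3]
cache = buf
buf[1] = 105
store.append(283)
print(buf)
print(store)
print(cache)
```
[9, 105, 9, 4, 7, 4]
[9, 4, 9, 283]
[9, 105, 9, 4, 7, 4]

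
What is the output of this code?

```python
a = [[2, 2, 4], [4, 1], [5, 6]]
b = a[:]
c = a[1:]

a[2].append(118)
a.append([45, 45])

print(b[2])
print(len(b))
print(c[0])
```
[5, 6, 118]
3
[4, 1]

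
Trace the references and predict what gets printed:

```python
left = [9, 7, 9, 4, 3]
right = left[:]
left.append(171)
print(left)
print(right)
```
[9, 7, 9, 4, 3, 171]
[9, 7, 9, 4, 3]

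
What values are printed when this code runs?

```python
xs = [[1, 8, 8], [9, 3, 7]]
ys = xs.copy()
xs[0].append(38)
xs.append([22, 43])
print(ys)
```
[[1, 8, 8, 38], [9, 3, 7]]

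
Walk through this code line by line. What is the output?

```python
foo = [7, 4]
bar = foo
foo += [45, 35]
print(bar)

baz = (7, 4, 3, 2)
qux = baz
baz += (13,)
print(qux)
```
[7, 4, 45, 35]
(7, 4, 3, 2)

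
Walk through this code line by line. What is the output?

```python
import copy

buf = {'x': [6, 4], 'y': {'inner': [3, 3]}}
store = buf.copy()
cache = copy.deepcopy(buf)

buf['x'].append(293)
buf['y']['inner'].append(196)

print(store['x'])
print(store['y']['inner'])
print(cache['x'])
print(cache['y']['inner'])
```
[6, 4, 293]
[3, 3, 196]
[6, 4]
[3, 3]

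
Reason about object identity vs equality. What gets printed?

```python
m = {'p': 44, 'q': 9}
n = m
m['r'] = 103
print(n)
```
{'p': 44, 'q': 9, 'r': 103}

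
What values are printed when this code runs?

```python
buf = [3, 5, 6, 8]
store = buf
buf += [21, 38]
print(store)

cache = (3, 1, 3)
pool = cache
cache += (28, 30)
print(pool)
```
[3, 5, 6, 8, 21, 38]
(3, 1, 3)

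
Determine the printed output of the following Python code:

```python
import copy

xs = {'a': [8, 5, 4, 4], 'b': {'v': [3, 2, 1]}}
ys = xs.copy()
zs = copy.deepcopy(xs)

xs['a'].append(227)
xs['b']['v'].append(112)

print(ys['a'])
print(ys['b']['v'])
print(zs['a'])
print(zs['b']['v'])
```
[8, 5, 4, 4, 227]
[3, 2, 1, 112]
[8, 5, 4, 4]
[3, 2, 1]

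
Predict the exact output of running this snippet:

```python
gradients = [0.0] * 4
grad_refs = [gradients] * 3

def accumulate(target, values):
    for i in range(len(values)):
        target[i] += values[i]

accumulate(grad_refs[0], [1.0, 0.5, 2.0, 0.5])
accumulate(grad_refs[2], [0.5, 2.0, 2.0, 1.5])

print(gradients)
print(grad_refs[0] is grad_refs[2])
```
[1.5, 2.5, 4.0, 2.0]
True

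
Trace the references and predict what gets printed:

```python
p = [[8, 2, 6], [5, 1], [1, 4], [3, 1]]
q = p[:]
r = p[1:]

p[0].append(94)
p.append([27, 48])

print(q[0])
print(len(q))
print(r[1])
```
[8, 2, 6, 94]
4
[1, 4]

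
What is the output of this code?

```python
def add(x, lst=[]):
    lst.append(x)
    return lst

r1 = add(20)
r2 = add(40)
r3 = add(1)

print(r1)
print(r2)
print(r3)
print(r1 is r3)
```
[20, 40, 1]
[20, 40, 1]
[20, 40, 1]
True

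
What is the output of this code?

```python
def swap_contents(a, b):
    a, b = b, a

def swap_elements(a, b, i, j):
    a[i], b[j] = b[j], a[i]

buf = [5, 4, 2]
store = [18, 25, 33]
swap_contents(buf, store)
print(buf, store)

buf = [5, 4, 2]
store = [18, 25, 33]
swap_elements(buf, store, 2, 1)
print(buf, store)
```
[5, 4, 2] [18, 25, 33]
[5, 4, 25] [18, 2, 33]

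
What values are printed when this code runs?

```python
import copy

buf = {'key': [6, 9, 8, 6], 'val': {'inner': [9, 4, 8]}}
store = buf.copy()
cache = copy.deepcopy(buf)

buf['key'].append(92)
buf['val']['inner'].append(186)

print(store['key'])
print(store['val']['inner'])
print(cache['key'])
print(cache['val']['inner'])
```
[6, 9, 8, 6, 92]
[9, 4, 8, 186]
[6, 9, 8, 6]
[9, 4, 8]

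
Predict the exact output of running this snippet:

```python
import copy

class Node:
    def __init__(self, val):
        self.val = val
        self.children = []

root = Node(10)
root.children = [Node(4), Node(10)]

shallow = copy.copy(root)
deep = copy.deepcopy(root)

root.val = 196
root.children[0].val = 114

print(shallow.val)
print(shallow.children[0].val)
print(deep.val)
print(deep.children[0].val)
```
10
114
10
4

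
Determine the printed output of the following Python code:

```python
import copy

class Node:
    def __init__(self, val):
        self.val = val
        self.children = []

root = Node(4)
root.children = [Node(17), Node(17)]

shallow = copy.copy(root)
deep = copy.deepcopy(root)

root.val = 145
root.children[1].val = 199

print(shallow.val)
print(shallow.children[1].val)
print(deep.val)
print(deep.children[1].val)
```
4
199
4
17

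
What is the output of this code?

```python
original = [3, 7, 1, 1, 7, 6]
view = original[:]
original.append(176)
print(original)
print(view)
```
[3, 7, 1, 1, 7, 6, 176]
[3, 7, 1, 1, 7, 6]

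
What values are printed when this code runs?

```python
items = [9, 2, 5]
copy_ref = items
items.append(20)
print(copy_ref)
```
[9, 2, 5, 20]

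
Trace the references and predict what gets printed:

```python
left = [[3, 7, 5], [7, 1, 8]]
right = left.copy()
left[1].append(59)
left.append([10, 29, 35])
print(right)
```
[[3, 7, 5], [7, 1, 8, 59]]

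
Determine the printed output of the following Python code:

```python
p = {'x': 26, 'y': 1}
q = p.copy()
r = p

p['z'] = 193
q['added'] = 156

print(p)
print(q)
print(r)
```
{'x': 26, 'y': 1, 'z': 193}
{'x': 26, 'y': 1, 'added': 156}
{'x': 26, 'y': 1, 'z': 193}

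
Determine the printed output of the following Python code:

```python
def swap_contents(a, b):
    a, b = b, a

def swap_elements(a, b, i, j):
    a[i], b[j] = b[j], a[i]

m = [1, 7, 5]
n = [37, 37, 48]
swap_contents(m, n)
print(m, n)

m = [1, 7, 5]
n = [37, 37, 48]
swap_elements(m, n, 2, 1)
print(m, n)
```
[1, 7, 5] [37, 37, 48]
[1, 7, 37] [37, 5, 48]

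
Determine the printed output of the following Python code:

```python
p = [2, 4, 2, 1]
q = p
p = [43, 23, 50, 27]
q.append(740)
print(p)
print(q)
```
[43, 23, 50, 27]
[2, 4, 2, 1, 740]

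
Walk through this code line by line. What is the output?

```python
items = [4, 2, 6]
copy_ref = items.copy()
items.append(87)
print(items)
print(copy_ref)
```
[4, 2, 6, 87]
[4, 2, 6]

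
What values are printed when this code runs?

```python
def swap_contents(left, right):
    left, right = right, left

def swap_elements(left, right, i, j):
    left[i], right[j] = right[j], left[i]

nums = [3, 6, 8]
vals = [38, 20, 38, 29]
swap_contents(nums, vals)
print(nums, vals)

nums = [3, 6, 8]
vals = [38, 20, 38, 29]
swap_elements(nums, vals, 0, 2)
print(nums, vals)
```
[3, 6, 8] [38, 20, 38, 29]
[38, 6, 8] [38, 20, 3, 29]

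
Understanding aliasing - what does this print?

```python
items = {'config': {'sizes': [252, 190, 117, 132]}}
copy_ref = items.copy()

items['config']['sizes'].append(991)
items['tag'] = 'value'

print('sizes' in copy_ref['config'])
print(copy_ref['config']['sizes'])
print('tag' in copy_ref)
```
True
[252, 190, 117, 132, 991]
False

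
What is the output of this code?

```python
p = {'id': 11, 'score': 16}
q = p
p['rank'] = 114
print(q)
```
{'id': 11, 'score': 16, 'rank': 114}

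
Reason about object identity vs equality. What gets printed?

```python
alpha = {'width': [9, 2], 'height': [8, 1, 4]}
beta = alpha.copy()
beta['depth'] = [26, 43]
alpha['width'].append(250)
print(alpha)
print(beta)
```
{'width': [9, 2, 250], 'height': [8, 1, 4]}
{'width': [9, 2, 250], 'height': [8, 1, 4], 'depth': [26, 43]}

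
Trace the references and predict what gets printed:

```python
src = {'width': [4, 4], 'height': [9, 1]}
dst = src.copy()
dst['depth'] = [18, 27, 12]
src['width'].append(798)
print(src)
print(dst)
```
{'width': [4, 4, 798], 'height': [9, 1]}
{'width': [4, 4, 798], 'height': [9, 1], 'depth': [18, 27, 12]}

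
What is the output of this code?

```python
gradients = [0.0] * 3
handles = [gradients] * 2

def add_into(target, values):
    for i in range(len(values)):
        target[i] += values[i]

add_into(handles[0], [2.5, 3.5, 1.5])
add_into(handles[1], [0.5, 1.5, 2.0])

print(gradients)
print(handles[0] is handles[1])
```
[3.0, 5.0, 3.5]
True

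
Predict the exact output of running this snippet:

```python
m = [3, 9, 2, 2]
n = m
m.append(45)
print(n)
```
[3, 9, 2, 2, 45]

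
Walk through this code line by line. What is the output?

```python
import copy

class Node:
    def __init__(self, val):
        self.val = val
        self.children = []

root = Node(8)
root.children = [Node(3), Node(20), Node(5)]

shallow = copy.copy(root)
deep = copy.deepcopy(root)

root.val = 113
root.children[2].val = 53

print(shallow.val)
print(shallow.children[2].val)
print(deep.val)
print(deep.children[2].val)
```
8
53
8
5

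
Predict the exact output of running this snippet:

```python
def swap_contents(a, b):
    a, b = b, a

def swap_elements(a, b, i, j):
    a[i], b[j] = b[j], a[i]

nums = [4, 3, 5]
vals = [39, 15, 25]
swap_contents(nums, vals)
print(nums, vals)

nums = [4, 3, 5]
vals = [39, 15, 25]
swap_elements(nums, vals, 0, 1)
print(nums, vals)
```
[4, 3, 5] [39, 15, 25]
[15, 3, 5] [39, 4, 25]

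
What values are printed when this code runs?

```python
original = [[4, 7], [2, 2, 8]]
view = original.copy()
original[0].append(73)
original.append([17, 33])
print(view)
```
[[4, 7, 73], [2, 2, 8]]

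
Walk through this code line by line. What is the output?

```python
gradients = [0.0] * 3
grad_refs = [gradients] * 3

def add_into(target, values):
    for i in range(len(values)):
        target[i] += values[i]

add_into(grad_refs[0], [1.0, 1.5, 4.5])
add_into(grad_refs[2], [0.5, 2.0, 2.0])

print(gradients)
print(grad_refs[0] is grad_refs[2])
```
[1.5, 3.5, 6.5]
True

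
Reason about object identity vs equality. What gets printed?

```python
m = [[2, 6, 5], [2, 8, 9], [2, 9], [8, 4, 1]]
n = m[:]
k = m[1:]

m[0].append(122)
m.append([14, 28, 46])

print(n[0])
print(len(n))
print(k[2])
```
[2, 6, 5, 122]
4
[8, 4, 1]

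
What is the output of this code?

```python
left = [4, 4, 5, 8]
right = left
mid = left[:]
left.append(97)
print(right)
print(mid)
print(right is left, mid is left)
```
[4, 4, 5, 8, 97]
[4, 4, 5, 8]
True False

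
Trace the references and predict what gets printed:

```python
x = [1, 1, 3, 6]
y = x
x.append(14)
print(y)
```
[1, 1, 3, 6, 14]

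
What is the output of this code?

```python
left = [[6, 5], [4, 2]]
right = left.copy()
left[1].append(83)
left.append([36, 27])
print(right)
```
[[6, 5], [4, 2, 83]]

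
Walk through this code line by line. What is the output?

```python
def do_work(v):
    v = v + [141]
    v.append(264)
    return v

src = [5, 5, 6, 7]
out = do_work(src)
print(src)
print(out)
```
[5, 5, 6, 7]
[5, 5, 6, 7, 141, 264]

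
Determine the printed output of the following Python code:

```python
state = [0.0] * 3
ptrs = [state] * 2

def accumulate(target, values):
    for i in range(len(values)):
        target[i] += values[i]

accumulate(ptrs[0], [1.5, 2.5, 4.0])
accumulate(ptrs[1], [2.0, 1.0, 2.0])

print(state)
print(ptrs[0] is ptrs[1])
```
[3.5, 3.5, 6.0]
True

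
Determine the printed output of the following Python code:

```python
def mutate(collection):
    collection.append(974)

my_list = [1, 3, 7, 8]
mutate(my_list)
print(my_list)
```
[1, 3, 7, 8, 974]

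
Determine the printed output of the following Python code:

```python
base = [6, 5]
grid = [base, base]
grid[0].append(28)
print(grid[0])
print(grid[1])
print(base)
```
[6, 5, 28]
[6, 5, 28]
[6, 5, 28]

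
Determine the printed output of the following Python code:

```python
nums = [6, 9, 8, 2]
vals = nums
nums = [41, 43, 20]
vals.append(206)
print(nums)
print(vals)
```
[41, 43, 20]
[6, 9, 8, 2, 206]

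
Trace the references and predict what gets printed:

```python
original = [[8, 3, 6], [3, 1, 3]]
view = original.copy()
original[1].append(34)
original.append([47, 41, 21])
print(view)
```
[[8, 3, 6], [3, 1, 3, 34]]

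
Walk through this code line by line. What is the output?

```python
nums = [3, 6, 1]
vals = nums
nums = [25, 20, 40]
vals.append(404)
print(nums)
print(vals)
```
[25, 20, 40]
[3, 6, 1, 404]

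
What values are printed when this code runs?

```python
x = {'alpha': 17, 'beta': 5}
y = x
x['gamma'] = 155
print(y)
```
{'alpha': 17, 'beta': 5, 'gamma': 155}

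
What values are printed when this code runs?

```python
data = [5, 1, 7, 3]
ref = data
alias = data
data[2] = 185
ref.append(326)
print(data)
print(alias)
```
[5, 1, 185, 3, 326]
[5, 1, 185, 3, 326]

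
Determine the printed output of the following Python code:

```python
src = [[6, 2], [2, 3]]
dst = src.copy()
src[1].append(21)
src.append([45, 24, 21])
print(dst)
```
[[6, 2], [2, 3, 21]]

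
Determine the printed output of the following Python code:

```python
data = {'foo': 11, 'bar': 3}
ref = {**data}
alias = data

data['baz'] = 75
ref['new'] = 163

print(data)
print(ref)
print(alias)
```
{'foo': 11, 'bar': 3, 'baz': 75}
{'foo': 11, 'bar': 3, 'new': 163}
{'foo': 11, 'bar': 3, 'baz': 75}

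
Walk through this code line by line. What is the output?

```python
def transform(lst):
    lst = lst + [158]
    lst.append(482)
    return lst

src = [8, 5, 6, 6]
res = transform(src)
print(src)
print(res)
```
[8, 5, 6, 6]
[8, 5, 6, 6, 158, 482]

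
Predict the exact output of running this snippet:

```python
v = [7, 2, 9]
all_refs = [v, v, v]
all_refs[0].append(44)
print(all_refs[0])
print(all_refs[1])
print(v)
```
[7, 2, 9, 44]
[7, 2, 9, 44]
[7, 2, 9, 44]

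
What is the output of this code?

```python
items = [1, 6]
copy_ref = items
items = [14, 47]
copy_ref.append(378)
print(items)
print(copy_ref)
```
[14, 47]
[1, 6, 378]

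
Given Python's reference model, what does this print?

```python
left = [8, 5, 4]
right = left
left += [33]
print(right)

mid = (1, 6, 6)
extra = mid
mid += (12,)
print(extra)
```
[8, 5, 4, 33]
(1, 6, 6)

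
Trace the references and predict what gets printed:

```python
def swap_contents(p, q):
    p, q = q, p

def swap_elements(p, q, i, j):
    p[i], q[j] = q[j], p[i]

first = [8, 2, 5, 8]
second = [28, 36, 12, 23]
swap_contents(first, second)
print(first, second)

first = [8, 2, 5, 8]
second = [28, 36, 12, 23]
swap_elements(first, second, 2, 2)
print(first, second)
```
[8, 2, 5, 8] [28, 36, 12, 23]
[8, 2, 12, 8] [28, 36, 5, 23]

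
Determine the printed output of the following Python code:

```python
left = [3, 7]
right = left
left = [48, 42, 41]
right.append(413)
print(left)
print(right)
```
[48, 42, 41]
[3, 7, 413]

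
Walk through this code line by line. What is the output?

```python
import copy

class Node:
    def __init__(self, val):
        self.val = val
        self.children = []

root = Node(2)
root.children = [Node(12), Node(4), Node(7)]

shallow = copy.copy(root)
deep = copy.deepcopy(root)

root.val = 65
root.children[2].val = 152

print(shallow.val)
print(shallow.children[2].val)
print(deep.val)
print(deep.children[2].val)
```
2
152
2
7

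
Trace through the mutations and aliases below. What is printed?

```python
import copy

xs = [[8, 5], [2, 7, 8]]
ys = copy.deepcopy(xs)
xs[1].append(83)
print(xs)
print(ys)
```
[[8, 5], [2, 7, 8, 83]]
[[8, 5], [2, 7, 8]]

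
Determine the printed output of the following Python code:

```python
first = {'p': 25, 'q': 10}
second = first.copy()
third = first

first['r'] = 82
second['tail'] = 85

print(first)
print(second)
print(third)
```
{'p': 25, 'q': 10, 'r': 82}
{'p': 25, 'q': 10, 'tail': 85}
{'p': 25, 'q': 10, 'r': 82}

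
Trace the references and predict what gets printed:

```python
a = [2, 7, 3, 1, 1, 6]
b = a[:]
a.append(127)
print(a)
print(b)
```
[2, 7, 3, 1, 1, 6, 127]
[2, 7, 3, 1, 1, 6]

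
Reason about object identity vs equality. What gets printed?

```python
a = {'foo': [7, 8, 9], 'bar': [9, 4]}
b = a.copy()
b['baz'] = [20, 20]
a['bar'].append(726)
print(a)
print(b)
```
{'foo': [7, 8, 9], 'bar': [9, 4, 726]}
{'foo': [7, 8, 9], 'bar': [9, 4, 726], 'baz': [20, 20]}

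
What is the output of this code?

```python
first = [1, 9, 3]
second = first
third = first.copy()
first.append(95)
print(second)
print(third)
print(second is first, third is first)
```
[1, 9, 3, 95]
[1, 9, 3]
True False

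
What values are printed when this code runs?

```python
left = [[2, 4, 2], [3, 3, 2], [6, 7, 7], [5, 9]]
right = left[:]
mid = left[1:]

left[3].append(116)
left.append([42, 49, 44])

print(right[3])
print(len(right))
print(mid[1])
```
[5, 9, 116]
4
[6, 7, 7]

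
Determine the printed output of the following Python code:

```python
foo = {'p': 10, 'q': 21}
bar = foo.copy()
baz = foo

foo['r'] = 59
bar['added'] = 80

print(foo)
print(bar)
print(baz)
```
{'p': 10, 'q': 21, 'r': 59}
{'p': 10, 'q': 21, 'added': 80}
{'p': 10, 'q': 21, 'r': 59}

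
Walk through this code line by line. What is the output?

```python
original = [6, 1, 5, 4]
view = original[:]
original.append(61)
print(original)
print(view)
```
[6, 1, 5, 4, 61]
[6, 1, 5, 4]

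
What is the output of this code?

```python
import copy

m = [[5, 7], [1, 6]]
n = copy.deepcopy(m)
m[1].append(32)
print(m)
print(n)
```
[[5, 7], [1, 6, 32]]
[[5, 7], [1, 6]]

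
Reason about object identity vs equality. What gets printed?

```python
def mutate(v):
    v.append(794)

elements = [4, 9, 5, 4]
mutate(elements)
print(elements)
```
[4, 9, 5, 4, 794]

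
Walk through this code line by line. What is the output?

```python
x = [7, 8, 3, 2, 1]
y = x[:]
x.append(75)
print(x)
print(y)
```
[7, 8, 3, 2, 1, 75]
[7, 8, 3, 2, 1]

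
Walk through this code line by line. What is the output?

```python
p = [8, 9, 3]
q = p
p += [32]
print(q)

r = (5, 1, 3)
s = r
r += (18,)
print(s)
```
[8, 9, 3, 32]
(5, 1, 3)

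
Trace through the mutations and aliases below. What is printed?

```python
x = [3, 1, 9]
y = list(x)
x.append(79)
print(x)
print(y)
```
[3, 1, 9, 79]
[3, 1, 9]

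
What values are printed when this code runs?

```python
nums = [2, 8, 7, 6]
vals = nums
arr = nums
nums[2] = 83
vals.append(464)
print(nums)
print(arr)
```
[2, 8, 83, 6, 464]
[2, 8, 83, 6, 464]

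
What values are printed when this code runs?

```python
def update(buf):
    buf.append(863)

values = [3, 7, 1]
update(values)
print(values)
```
[3, 7, 1, 863]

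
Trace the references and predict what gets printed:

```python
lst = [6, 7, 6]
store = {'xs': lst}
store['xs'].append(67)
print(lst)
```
[6, 7, 6, 67]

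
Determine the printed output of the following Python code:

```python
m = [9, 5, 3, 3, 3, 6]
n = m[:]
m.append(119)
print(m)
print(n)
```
[9, 5, 3, 3, 3, 6, 119]
[9, 5, 3, 3, 3, 6]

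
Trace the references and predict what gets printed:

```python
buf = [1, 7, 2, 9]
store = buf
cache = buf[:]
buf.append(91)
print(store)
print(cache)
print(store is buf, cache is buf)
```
[1, 7, 2, 9, 91]
[1, 7, 2, 9]
True False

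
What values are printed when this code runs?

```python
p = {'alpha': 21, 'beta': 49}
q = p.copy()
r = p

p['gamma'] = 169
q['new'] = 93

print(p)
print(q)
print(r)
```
{'alpha': 21, 'beta': 49, 'gamma': 169}
{'alpha': 21, 'beta': 49, 'new': 93}
{'alpha': 21, 'beta': 49, 'gamma': 169}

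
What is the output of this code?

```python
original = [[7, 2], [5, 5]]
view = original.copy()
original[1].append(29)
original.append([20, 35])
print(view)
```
[[7, 2], [5, 5, 29]]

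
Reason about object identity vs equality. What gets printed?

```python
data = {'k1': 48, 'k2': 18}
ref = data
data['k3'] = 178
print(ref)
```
{'k1': 48, 'k2': 18, 'k3': 178}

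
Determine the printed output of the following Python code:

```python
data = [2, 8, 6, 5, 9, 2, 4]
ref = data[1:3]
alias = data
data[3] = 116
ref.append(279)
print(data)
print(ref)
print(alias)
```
[2, 8, 6, 116, 9, 2, 4]
[8, 6, 279]
[2, 8, 6, 116, 9, 2, 4]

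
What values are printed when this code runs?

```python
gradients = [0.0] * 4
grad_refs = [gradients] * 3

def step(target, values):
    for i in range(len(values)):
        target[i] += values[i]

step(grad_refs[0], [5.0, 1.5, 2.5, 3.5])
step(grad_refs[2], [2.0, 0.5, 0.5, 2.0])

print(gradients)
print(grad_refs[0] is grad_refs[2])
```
[7.0, 2.0, 3.0, 5.5]
True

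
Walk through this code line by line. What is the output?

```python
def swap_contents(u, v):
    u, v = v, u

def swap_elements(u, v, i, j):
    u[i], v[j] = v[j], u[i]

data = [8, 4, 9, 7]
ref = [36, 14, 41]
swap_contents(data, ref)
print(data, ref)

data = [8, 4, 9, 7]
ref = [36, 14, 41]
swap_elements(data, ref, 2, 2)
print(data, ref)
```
[8, 4, 9, 7] [36, 14, 41]
[8, 4, 41, 7] [36, 14, 9]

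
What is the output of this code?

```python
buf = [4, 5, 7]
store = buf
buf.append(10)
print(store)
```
[4, 5, 7, 10]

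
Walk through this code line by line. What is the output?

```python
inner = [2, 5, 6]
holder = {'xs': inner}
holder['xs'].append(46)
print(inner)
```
[2, 5, 6, 46]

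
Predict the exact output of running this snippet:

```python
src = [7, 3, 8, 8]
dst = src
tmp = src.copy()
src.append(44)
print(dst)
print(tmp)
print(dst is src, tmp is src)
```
[7, 3, 8, 8, 44]
[7, 3, 8, 8]
True False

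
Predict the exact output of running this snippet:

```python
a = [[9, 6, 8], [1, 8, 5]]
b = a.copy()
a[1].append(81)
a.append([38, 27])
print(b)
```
[[9, 6, 8], [1, 8, 5, 81]]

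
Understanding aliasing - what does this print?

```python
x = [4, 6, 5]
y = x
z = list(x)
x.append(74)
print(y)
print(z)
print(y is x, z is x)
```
[4, 6, 5, 74]
[4, 6, 5]
True False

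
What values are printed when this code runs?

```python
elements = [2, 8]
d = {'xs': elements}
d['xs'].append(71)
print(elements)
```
[2, 8, 71]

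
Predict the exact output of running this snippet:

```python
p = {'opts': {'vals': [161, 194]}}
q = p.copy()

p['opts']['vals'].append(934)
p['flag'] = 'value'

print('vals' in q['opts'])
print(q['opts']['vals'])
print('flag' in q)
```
True
[161, 194, 934]
False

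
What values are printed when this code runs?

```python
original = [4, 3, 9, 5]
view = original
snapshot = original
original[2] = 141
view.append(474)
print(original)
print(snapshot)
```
[4, 3, 141, 5, 474]
[4, 3, 141, 5, 474]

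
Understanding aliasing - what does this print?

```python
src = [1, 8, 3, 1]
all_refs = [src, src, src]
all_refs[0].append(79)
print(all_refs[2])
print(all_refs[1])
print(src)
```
[1, 8, 3, 1, 79]
[1, 8, 3, 1, 79]
[1, 8, 3, 1, 79]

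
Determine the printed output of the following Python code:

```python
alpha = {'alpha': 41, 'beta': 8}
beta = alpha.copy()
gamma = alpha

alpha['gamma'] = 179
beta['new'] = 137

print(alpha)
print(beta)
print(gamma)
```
{'alpha': 41, 'beta': 8, 'gamma': 179}
{'alpha': 41, 'beta': 8, 'new': 137}
{'alpha': 41, 'beta': 8, 'gamma': 179}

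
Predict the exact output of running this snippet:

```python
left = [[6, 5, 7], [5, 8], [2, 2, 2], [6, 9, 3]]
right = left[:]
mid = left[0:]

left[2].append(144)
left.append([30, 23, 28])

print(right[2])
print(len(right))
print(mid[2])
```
[2, 2, 2, 144]
4
[2, 2, 2, 144]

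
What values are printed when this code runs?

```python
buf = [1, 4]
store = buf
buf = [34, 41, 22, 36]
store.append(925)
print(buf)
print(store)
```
[34, 41, 22, 36]
[1, 4, 925]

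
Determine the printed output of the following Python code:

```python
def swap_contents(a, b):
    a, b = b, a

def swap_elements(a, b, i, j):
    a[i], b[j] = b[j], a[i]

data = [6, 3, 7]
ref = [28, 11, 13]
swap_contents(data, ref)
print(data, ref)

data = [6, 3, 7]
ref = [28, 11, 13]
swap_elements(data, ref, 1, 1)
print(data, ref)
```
[6, 3, 7] [28, 11, 13]
[6, 11, 7] [28, 3, 13]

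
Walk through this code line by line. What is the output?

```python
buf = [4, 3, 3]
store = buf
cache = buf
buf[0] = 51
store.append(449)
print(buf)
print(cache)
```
[51, 3, 3, 449]
[51, 3, 3, 449]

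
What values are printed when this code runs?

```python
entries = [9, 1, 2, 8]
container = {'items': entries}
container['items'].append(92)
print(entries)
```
[9, 1, 2, 8, 92]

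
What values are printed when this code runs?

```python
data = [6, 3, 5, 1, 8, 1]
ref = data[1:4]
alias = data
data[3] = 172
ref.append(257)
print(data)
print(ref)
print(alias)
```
[6, 3, 5, 172, 8, 1]
[3, 5, 1, 257]
[6, 3, 5, 172, 8, 1]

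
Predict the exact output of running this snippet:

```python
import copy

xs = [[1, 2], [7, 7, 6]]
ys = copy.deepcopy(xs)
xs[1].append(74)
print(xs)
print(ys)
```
[[1, 2], [7, 7, 6, 74]]
[[1, 2], [7, 7, 6]]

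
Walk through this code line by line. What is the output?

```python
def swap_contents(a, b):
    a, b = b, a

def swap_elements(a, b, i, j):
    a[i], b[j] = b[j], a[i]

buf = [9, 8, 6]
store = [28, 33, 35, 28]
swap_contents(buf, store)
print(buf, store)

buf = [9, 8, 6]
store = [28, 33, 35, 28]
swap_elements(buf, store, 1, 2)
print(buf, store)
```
[9, 8, 6] [28, 33, 35, 28]
[9, 35, 6] [28, 33, 8, 28]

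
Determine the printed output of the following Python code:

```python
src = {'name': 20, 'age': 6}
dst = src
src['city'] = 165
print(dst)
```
{'name': 20, 'age': 6, 'city': 165}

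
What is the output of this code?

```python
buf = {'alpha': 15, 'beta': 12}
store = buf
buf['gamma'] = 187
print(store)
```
{'alpha': 15, 'beta': 12, 'gamma': 187}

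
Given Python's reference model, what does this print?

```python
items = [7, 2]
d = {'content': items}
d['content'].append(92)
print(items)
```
[7, 2, 92]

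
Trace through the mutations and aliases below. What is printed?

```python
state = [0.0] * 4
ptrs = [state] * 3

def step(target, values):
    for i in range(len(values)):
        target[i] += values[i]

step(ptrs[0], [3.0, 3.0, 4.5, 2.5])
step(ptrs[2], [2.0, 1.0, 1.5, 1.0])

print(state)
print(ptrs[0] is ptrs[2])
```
[5.0, 4.0, 6.0, 3.5]
True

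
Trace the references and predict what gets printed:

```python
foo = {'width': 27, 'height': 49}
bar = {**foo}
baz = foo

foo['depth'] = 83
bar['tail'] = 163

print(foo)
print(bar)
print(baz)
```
{'width': 27, 'height': 49, 'depth': 83}
{'width': 27, 'height': 49, 'tail': 163}
{'width': 27, 'height': 49, 'depth': 83}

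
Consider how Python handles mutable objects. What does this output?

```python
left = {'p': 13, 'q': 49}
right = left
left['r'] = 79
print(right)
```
{'p': 13, 'q': 49, 'r': 79}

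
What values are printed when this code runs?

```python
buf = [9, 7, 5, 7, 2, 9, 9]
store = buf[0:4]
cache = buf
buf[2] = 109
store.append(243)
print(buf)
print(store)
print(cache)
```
[9, 7, 109, 7, 2, 9, 9]
[9, 7, 5, 7, 243]
[9, 7, 109, 7, 2, 9, 9]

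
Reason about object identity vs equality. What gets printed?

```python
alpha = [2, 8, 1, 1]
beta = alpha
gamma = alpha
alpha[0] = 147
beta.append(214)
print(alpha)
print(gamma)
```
[147, 8, 1, 1, 214]
[147, 8, 1, 1, 214]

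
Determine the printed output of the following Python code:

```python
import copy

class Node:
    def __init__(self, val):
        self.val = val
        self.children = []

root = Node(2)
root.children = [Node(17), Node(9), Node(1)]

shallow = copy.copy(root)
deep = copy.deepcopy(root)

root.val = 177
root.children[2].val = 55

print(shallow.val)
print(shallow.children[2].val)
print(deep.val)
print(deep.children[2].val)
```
2
55
2
1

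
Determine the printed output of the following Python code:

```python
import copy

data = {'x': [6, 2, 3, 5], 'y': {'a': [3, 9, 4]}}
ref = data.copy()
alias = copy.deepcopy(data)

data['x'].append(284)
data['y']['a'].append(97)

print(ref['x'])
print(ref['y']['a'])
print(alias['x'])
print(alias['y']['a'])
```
[6, 2, 3, 5, 284]
[3, 9, 4, 97]
[6, 2, 3, 5]
[3, 9, 4]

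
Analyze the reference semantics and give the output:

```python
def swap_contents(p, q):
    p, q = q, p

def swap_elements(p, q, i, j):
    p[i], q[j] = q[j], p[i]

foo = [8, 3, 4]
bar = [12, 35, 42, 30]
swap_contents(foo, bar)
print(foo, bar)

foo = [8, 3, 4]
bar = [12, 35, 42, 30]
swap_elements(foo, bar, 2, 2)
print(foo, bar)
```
[8, 3, 4] [12, 35, 42, 30]
[8, 3, 42] [12, 35, 4, 30]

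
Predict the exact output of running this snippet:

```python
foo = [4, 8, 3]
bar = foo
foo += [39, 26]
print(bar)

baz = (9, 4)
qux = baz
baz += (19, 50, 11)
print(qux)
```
[4, 8, 3, 39, 26]
(9, 4)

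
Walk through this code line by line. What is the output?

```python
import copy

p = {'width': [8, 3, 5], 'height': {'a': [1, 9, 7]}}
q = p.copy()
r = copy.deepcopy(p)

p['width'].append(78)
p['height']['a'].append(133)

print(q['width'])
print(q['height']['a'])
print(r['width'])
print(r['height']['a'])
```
[8, 3, 5, 78]
[1, 9, 7, 133]
[8, 3, 5]
[1, 9, 7]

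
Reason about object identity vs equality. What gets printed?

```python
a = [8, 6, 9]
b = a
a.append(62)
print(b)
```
[8, 6, 9, 62]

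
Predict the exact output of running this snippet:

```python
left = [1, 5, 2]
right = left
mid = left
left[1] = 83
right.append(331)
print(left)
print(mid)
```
[1, 83, 2, 331]
[1, 83, 2, 331]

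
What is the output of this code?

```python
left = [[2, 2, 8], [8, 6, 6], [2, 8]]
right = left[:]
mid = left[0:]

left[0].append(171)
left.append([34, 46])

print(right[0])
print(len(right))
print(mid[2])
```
[2, 2, 8, 171]
3
[2, 8]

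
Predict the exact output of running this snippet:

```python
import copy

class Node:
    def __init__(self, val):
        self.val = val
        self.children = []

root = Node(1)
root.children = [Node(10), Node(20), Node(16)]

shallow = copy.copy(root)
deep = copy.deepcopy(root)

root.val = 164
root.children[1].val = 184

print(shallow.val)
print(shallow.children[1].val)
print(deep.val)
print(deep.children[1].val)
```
1
184
1
20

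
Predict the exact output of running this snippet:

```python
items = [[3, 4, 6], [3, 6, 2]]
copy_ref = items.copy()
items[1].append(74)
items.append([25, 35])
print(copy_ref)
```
[[3, 4, 6], [3, 6, 2, 74]]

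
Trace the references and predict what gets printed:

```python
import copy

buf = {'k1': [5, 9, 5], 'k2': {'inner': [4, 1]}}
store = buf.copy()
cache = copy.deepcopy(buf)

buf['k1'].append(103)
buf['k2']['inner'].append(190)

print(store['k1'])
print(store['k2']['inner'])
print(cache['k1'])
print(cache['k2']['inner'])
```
[5, 9, 5, 103]
[4, 1, 190]
[5, 9, 5]
[4, 1]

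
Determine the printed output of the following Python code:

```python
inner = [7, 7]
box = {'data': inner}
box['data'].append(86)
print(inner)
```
[7, 7, 86]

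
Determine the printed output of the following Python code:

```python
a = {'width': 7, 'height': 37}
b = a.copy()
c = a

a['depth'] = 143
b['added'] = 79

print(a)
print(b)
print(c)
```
{'width': 7, 'height': 37, 'depth': 143}
{'width': 7, 'height': 37, 'added': 79}
{'width': 7, 'height': 37, 'depth': 143}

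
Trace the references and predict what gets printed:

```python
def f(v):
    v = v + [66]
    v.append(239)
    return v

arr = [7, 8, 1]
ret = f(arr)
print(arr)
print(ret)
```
[7, 8, 1]
[7, 8, 1, 66, 239]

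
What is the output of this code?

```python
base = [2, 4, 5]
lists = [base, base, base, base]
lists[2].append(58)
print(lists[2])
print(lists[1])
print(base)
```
[2, 4, 5, 58]
[2, 4, 5, 58]
[2, 4, 5, 58]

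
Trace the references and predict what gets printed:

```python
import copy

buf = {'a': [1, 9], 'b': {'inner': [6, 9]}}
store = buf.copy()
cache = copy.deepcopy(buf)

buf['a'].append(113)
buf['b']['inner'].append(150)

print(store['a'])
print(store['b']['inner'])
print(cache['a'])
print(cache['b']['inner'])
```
[1, 9, 113]
[6, 9, 150]
[1, 9]
[6, 9]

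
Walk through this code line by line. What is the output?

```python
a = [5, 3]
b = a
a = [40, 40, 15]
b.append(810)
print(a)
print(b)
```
[40, 40, 15]
[5, 3, 810]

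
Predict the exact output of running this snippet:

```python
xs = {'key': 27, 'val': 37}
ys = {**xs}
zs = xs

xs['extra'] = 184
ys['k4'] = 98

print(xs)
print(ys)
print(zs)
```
{'key': 27, 'val': 37, 'extra': 184}
{'key': 27, 'val': 37, 'k4': 98}
{'key': 27, 'val': 37, 'extra': 184}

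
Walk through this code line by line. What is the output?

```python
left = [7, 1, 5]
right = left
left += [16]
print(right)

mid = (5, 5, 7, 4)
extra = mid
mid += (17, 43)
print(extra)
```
[7, 1, 5, 16]
(5, 5, 7, 4)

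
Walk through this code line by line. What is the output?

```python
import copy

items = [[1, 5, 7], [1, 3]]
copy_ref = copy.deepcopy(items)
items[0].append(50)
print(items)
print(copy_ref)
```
[[1, 5, 7, 50], [1, 3]]
[[1, 5, 7], [1, 3]]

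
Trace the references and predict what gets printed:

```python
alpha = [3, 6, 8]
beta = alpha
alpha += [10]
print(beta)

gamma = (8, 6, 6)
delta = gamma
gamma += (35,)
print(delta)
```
[3, 6, 8, 10]
(8, 6, 6)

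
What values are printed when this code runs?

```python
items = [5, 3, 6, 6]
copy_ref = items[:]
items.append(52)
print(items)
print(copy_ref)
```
[5, 3, 6, 6, 52]
[5, 3, 6, 6]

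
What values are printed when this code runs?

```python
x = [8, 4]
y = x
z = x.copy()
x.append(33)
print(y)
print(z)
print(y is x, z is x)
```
[8, 4, 33]
[8, 4]
True False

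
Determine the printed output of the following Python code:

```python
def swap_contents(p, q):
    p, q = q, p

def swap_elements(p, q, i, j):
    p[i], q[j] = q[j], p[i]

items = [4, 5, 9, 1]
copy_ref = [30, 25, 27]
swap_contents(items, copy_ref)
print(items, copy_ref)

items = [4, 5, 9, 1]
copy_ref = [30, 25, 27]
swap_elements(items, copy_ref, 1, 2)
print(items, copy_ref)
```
[4, 5, 9, 1] [30, 25, 27]
[4, 27, 9, 1] [30, 25, 5]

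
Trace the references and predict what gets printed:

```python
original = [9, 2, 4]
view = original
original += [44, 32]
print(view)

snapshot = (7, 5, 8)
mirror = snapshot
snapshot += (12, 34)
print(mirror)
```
[9, 2, 4, 44, 32]
(7, 5, 8)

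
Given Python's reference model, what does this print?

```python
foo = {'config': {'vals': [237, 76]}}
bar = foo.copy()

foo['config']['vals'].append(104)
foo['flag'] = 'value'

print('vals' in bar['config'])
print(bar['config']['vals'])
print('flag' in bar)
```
True
[237, 76, 104]
False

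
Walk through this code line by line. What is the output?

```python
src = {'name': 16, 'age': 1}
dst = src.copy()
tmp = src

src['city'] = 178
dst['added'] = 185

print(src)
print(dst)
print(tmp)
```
{'name': 16, 'age': 1, 'city': 178}
{'name': 16, 'age': 1, 'added': 185}
{'name': 16, 'age': 1, 'city': 178}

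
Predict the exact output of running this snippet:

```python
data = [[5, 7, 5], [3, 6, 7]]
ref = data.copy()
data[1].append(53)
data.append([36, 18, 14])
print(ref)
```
[[5, 7, 5], [3, 6, 7, 53]]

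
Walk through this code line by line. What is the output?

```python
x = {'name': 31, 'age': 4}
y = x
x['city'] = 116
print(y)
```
{'name': 31, 'age': 4, 'city': 116}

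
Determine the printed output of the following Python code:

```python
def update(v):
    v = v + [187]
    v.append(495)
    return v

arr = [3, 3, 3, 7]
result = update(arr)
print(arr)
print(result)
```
[3, 3, 3, 7]
[3, 3, 3, 7, 187, 495]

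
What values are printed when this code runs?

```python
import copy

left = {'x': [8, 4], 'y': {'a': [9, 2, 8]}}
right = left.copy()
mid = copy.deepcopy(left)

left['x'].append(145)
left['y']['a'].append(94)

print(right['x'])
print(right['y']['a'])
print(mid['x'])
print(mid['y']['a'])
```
[8, 4, 145]
[9, 2, 8, 94]
[8, 4]
[9, 2, 8]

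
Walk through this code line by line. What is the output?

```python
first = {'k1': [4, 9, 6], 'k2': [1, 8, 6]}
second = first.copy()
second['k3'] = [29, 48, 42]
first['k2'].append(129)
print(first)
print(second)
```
{'k1': [4, 9, 6], 'k2': [1, 8, 6, 129]}
{'k1': [4, 9, 6], 'k2': [1, 8, 6, 129], 'k3': [29, 48, 42]}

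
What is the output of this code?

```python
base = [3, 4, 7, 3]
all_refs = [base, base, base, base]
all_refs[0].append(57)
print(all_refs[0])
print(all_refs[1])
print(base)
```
[3, 4, 7, 3, 57]
[3, 4, 7, 3, 57]
[3, 4, 7, 3, 57]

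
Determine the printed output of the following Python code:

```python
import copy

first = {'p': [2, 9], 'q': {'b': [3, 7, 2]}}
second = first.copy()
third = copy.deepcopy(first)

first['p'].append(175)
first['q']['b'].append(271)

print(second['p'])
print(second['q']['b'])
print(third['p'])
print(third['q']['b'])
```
[2, 9, 175]
[3, 7, 2, 271]
[2, 9]
[3, 7, 2]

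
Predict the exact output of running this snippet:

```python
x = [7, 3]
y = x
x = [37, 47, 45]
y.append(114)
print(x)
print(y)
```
[37, 47, 45]
[7, 3, 114]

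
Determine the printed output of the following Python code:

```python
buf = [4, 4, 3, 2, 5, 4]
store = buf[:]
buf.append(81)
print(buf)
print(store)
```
[4, 4, 3, 2, 5, 4, 81]
[4, 4, 3, 2, 5, 4]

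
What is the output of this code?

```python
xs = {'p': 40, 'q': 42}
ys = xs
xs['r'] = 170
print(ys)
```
{'p': 40, 'q': 42, 'r': 170}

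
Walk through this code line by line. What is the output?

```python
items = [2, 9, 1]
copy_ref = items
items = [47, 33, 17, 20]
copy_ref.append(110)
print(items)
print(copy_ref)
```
[47, 33, 17, 20]
[2, 9, 1, 110]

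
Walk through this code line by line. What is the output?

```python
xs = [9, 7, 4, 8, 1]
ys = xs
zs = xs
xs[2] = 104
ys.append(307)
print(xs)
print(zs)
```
[9, 7, 104, 8, 1, 307]
[9, 7, 104, 8, 1, 307]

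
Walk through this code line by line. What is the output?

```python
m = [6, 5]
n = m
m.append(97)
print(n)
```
[6, 5, 97]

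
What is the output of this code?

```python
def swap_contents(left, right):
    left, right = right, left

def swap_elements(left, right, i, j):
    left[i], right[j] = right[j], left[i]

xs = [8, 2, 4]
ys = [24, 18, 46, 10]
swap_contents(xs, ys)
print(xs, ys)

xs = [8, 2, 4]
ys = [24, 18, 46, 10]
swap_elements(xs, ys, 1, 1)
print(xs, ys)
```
[8, 2, 4] [24, 18, 46, 10]
[8, 18, 4] [24, 2, 46, 10]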